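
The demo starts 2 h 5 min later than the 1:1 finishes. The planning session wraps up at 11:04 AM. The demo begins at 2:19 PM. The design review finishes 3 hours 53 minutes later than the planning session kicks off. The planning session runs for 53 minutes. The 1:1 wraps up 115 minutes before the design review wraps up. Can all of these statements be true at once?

The planning session starts at 11:04 AM − 53 min = 10:11 AM.
The design review ends at 10:11 AM + 233 min = 2:04 PM.
The 1:1 ends at 2:04 PM − 115 min = 12:09 PM.
The demo starts at 12:09 PM + 125 min = 2:14 PM.
But the demo is also said to start at 2:19 PM — a 5-minute conflict.

No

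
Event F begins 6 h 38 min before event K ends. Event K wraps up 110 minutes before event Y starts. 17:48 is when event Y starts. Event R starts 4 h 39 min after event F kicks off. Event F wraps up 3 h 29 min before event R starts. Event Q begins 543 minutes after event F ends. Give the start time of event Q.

19:33

Event K ends at 17:48 − 110 min = 15:58.
Event F starts at 15:58 − 398 min = 09:20.
Event R starts at 09:20 + 279 min = 13:59.
Event F ends at 13:59 − 209 min = 10:30.
Event Q starts at 10:30 + 543 min = 19:33.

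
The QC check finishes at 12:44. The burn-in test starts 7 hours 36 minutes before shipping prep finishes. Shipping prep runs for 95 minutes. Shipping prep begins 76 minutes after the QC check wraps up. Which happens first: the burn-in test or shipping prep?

the burn-in test

Shipping prep starts at 12:44 + 76 min = 14:00.
Shipping prep ends at 14:00 + 95 min = 15:35.
The burn-in test starts at 15:35 − 456 min = 07:59.
The burn-in test starts at 07:59 and shipping prep starts at 14:00, so the burn-in test is first.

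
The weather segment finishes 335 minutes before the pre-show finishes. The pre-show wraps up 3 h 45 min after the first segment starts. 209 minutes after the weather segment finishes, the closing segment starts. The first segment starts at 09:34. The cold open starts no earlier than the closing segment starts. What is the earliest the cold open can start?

11:13

The pre-show ends at 09:34 + 225 min = 13:19.
The weather segment ends at 13:19 − 335 min = 07:44.
The closing segment starts at 07:44 + 209 min = 11:13.
The cold open is bounded by the closing segment, so the earliest it can start is 11:13.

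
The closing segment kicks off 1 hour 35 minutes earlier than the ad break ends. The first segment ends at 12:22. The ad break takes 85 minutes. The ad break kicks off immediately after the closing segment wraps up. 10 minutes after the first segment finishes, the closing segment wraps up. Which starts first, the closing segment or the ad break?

The closing segment ends at 12:22 + 10 min = 12:32.
So the ad break starts at 12:32.
The ad break ends at 12:32 + 85 min = 13:57.
The closing segment starts at 13:57 − 95 min = 12:22.
The closing segment starts at 12:22 and the ad break starts at 12:32, so the closing segment is first.

the closing segment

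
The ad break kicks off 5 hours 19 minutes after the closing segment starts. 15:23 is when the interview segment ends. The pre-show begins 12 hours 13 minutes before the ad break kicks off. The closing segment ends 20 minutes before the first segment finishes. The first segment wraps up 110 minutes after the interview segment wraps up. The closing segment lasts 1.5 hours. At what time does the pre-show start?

The first segment ends at 15:23 + 110 min = 17:13.
The closing segment ends at 17:13 − 20 min = 16:53.
The closing segment starts at 16:53 − 90 min = 15:23.
The ad break starts at 15:23 + 319 min = 20:42.
The pre-show starts at 20:42 − 733 min = 08:29.

08:29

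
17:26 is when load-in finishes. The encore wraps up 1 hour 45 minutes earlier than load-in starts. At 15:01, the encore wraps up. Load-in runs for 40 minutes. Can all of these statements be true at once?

Load-in starts at 17:26 − 40 min = 16:46.
The encore ends at 16:46 − 105 min = 15:01.
That matches the stated 15:01, so the schedule is consistent.

Yes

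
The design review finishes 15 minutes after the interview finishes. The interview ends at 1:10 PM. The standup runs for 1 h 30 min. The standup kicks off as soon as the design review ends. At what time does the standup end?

The design review ends at 1:10 PM + 15 min = 1:25 PM.
So the standup starts at 1:25 PM.
The standup ends at 1:25 PM + 90 min = 2:55 PM.

2:55 PM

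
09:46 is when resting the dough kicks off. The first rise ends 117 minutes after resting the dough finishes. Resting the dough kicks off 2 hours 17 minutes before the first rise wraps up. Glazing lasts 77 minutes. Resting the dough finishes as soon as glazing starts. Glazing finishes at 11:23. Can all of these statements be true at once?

Glazing starts at 11:23 − 77 min = 10:06.
So resting the dough ends at 10:06.
The first rise ends at 10:06 + 117 min = 12:03.
Resting the dough starts at 12:03 − 137 min = 09:46.
That matches the stated 09:46, so the schedule is consistent.

Yes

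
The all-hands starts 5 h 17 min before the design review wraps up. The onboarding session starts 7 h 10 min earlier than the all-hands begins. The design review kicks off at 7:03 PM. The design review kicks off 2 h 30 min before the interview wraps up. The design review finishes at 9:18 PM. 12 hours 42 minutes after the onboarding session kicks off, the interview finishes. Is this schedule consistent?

The all-hands starts at 9:18 PM − 317 min = 4:01 PM.
The onboarding session starts at 4:01 PM − 430 min = 8:51 AM.
The interview ends at 8:51 AM + 762 min = 9:33 PM.
The design review starts at 9:33 PM − 150 min = 7:03 PM.
That matches the stated 7:03 PM, so the schedule is consistent.

Yes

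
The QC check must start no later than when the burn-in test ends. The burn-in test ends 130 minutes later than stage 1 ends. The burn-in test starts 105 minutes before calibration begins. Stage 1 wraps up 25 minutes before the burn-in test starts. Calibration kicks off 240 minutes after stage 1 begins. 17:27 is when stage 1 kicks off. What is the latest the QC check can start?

Calibration starts at 17:27 + 240 min = 21:27.
The burn-in test starts at 21:27 − 105 min = 19:42.
Stage 1 ends at 19:42 − 25 min = 19:17.
The burn-in test ends at 19:17 + 130 min = 21:27.
The QC check is bounded by the burn-in test, so the latest it can start is 21:27.

21:27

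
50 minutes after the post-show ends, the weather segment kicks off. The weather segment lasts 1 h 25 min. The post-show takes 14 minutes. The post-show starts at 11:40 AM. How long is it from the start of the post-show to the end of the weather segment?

The post-show ends at 11:40 AM + 14 min = 11:54 AM.
The weather segment starts at 11:54 AM + 50 min = 12:44 PM.
The weather segment ends at 12:44 PM + 85 min = 2:09 PM.
From 11:40 AM to 2:09 PM is 149 minutes.

149 minutes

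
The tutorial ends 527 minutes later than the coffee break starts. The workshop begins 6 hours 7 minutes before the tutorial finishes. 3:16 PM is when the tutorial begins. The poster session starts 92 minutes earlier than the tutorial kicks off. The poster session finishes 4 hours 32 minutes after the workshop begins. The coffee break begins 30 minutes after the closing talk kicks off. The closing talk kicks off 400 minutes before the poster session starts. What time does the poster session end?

The poster session starts at 3:16 PM − 92 min = 1:44 PM.
The closing talk starts at 1:44 PM − 400 min = 7:04 AM.
The coffee break starts at 7:04 AM + 30 min = 7:34 AM.
The tutorial ends at 7:34 AM + 527 min = 4:21 PM.
The workshop starts at 4:21 PM − 367 min = 10:14 AM.
The poster session ends at 10:14 AM + 272 min = 2:46 PM.

2:46 PM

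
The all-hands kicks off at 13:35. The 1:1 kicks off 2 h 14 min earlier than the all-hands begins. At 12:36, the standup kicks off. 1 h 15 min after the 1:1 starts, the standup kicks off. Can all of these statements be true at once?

Yes

The 1:1 starts at 13:35 − 134 min = 11:21.
The standup starts at 11:21 + 75 min = 12:36.
That matches the stated 12:36, so the schedule is consistent.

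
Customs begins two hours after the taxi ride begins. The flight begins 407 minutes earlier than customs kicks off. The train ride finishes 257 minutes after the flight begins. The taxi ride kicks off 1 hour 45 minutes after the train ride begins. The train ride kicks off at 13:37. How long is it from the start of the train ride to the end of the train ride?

1 hour 15 minutes

The taxi ride starts at 13:37 + 105 min = 15:22.
Customs starts at 15:22 + 120 min = 17:22.
The flight starts at 17:22 − 407 min = 10:35.
The train ride ends at 10:35 + 257 min = 14:52.
From 13:37 to 14:52 is 1 hour 15 minutes.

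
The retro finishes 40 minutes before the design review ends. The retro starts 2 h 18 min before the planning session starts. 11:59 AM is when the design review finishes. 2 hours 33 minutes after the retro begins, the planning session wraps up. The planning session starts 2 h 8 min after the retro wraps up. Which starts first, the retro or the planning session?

the retro

The retro ends at 11:59 AM − 40 min = 11:19 AM.
The planning session starts at 11:19 AM + 128 min = 1:27 PM.
The retro starts at 1:27 PM − 138 min = 11:09 AM.
The retro starts at 11:09 AM and the planning session starts at 1:27 PM, so the retro is first.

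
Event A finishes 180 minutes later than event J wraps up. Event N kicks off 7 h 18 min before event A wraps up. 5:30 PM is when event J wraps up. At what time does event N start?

Event A ends at 5:30 PM + 180 min = 8:30 PM.
Event N starts at 8:30 PM − 438 min = 1:12 PM.

1:12 PM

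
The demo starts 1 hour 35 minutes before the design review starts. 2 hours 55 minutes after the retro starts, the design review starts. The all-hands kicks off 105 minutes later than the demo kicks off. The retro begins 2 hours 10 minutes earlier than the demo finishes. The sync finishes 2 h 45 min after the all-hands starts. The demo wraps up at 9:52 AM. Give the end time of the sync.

1:32 PM

The retro starts at 9:52 AM − 130 min = 7:42 AM.
The design review starts at 7:42 AM + 175 min = 10:37 AM.
The demo starts at 10:37 AM − 95 min = 9:02 AM.
The all-hands starts at 9:02 AM + 105 min = 10:47 AM.
The sync ends at 10:47 AM + 165 min = 1:32 PM.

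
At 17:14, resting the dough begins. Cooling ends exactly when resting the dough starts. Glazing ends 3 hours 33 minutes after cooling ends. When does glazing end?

20:47

Cooling ends at 17:14.
Glazing ends at 17:14 + 213 min = 20:47.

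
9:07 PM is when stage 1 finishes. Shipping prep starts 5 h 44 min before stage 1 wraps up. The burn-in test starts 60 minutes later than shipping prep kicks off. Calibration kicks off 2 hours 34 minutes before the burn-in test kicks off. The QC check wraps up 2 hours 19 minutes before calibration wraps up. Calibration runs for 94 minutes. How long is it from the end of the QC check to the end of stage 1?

8 h 3 min

Shipping prep starts at 9:07 PM − 344 min = 3:23 PM.
The burn-in test starts at 3:23 PM + 60 min = 4:23 PM.
Calibration starts at 4:23 PM − 154 min = 1:49 PM.
Calibration ends at 1:49 PM + 94 min = 3:23 PM.
The QC check ends at 3:23 PM − 139 min = 1:04 PM.
From 1:04 PM to 9:07 PM is 8 h 3 min.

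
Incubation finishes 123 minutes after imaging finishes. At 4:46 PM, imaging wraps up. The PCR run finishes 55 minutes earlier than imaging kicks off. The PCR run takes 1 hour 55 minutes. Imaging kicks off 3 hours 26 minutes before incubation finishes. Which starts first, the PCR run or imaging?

Incubation ends at 4:46 PM + 123 min = 6:49 PM.
Imaging starts at 6:49 PM − 206 min = 3:23 PM.
The PCR run ends at 3:23 PM − 55 min = 2:28 PM.
The PCR run starts at 2:28 PM − 115 min = 12:33 PM.
The PCR run starts at 12:33 PM and imaging starts at 3:23 PM, so the PCR run is first.

the PCR run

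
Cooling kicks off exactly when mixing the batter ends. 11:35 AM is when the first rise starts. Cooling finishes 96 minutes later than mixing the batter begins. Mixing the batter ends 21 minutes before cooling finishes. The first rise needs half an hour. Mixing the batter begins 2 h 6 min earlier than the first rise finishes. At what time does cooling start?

The first rise ends at 11:35 AM + 30 min = 12:05 PM.
Mixing the batter starts at 12:05 PM − 126 min = 9:59 AM.
Cooling ends at 9:59 AM + 96 min = 11:35 AM.
Mixing the batter ends at 11:35 AM − 21 min = 11:14 AM.
So cooling starts at 11:14 AM.

11:14 AM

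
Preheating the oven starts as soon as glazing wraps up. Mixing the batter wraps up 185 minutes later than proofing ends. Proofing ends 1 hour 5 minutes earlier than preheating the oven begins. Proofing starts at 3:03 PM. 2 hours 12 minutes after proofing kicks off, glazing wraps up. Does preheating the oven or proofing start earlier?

Glazing ends at 3:03 PM + 132 min = 5:15 PM.
So preheating the oven starts at 5:15 PM.
Preheating the oven starts at 5:15 PM and proofing starts at 3:03 PM, so proofing is first.

proofing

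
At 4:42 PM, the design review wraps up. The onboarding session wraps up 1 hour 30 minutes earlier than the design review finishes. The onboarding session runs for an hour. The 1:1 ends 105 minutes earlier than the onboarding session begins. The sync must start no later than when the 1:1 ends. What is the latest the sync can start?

The onboarding session ends at 4:42 PM − 90 min = 3:12 PM.
The onboarding session starts at 3:12 PM − 60 min = 2:12 PM.
The 1:1 ends at 2:12 PM − 105 min = 12:27 PM.
The sync is bounded by the 1:1, so the latest it can start is 12:27 PM.

12:27 PM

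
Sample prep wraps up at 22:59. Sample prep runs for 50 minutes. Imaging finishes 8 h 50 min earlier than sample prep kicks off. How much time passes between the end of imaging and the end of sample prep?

Sample prep starts at 22:59 − 50 min = 22:09.
Imaging ends at 22:09 − 530 min = 13:19.
From 13:19 to 22:59 is 9 h 40 min.

9 h 40 min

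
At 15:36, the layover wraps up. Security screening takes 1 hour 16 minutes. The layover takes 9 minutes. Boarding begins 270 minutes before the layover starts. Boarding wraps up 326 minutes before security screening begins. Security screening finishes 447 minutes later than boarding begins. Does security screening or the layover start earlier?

The layover starts at 15:36 − 9 min = 15:27.
Boarding starts at 15:27 − 270 min = 10:57.
Security screening ends at 10:57 + 447 min = 18:24.
Security screening starts at 18:24 − 76 min = 17:08.
Security screening starts at 17:08 and the layover starts at 15:27, so the layover is first.

the layover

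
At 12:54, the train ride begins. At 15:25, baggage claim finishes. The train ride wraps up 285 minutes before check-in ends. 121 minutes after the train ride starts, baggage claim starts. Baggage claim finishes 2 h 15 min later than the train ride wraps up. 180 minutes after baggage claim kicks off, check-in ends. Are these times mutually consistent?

Yes

Baggage claim starts at 12:54 + 121 min = 14:55.
Check-in ends at 14:55 + 180 min = 17:55.
The train ride ends at 17:55 − 285 min = 13:10.
Baggage claim ends at 13:10 + 135 min = 15:25.
That matches the stated 15:25, so the schedule is consistent.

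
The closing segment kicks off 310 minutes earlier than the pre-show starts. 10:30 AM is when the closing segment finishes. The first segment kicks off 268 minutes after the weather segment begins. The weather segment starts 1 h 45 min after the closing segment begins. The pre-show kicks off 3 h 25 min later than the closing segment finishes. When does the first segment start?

The pre-show starts at 10:30 AM + 205 min = 1:55 PM.
The closing segment starts at 1:55 PM − 310 min = 8:45 AM.
The weather segment starts at 8:45 AM + 105 min = 10:30 AM.
The first segment starts at 10:30 AM + 268 min = 2:58 PM.

2:58 PM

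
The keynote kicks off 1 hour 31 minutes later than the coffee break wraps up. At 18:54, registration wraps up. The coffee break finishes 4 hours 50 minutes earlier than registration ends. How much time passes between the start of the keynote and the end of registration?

3 hours 19 minutes

The coffee break ends at 18:54 − 290 min = 14:04.
The keynote starts at 14:04 + 91 min = 15:35.
From 15:35 to 18:54 is 3 hours 19 minutes.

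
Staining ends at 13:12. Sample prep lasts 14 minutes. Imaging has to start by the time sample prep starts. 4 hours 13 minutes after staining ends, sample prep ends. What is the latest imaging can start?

17:11

Sample prep ends at 13:12 + 253 min = 17:25.
Sample prep starts at 17:25 − 14 min = 17:11.
Imaging is bounded by sample prep, so the latest it can start is 17:11.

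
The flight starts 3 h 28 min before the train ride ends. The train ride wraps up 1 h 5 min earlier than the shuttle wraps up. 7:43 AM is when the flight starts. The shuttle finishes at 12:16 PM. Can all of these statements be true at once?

Yes

The train ride ends at 12:16 PM − 65 min = 11:11 AM.
The flight starts at 11:11 AM − 208 min = 7:43 AM.
That matches the stated 7:43 AM, so the schedule is consistent.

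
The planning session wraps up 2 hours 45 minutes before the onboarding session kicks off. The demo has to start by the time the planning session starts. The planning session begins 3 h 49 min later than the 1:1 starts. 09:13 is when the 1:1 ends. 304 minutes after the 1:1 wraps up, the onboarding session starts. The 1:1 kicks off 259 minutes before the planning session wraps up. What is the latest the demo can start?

11:02

The onboarding session starts at 09:13 + 304 min = 14:17.
The planning session ends at 14:17 − 165 min = 11:32.
The 1:1 starts at 11:32 − 259 min = 07:13.
The planning session starts at 07:13 + 229 min = 11:02.
The demo is bounded by the planning session, so the latest it can start is 11:02.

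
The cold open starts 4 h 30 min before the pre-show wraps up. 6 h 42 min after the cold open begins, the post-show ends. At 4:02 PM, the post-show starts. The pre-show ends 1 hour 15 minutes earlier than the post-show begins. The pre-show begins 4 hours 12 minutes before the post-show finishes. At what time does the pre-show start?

12:47 PM

The pre-show ends at 4:02 PM − 75 min = 2:47 PM.
The cold open starts at 2:47 PM − 270 min = 10:17 AM.
The post-show ends at 10:17 AM + 402 min = 4:59 PM.
The pre-show starts at 4:59 PM − 252 min = 12:47 PM.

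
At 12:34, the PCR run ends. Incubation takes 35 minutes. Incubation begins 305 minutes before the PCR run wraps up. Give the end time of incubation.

Incubation starts at 12:34 − 305 min = 07:29.
Incubation ends at 07:29 + 35 min = 08:04.

08:04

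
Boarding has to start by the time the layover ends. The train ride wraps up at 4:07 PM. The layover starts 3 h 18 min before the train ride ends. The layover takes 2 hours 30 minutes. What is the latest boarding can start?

The layover starts at 4:07 PM − 198 min = 12:49 PM.
The layover ends at 12:49 PM + 150 min = 3:19 PM.
Boarding is bounded by the layover, so the latest it can start is 3:19 PM.

3:19 PM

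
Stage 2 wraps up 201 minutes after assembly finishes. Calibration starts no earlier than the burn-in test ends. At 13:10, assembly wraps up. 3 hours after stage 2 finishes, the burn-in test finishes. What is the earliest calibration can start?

19:31

Stage 2 ends at 13:10 + 201 min = 16:31.
The burn-in test ends at 16:31 + 180 min = 19:31.
Calibration is bounded by the burn-in test, so the earliest it can start is 19:31.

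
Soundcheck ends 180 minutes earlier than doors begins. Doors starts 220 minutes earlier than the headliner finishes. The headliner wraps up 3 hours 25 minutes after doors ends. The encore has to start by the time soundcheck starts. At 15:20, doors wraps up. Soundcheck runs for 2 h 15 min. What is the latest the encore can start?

The headliner ends at 15:20 + 205 min = 18:45.
Doors starts at 18:45 − 220 min = 15:05.
Soundcheck ends at 15:05 − 180 min = 12:05.
Soundcheck starts at 12:05 − 135 min = 09:50.
The encore is bounded by soundcheck, so the latest it can start is 09:50.

09:50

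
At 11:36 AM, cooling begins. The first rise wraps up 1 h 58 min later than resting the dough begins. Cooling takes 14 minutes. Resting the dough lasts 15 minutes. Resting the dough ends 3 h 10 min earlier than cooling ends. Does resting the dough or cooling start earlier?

resting the dough

Cooling ends at 11:36 AM + 14 min = 11:50 AM.
Resting the dough ends at 11:50 AM − 190 min = 8:40 AM.
Resting the dough starts at 8:40 AM − 15 min = 8:25 AM.
Resting the dough starts at 8:25 AM and cooling starts at 11:36 AM, so resting the dough is first.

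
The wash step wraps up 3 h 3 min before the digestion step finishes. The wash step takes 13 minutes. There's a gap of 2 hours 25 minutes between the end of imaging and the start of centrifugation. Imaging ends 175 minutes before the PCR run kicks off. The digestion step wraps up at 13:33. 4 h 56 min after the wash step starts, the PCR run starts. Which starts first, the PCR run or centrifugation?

centrifugation

The wash step ends at 13:33 − 183 min = 10:30.
The wash step starts at 10:30 − 13 min = 10:17.
The PCR run starts at 10:17 + 296 min = 15:13.
Imaging ends at 15:13 − 175 min = 12:18.
Centrifugation starts at 12:18 + 145 min = 14:43.
The PCR run starts at 15:13 and centrifugation starts at 14:43, so centrifugation is first.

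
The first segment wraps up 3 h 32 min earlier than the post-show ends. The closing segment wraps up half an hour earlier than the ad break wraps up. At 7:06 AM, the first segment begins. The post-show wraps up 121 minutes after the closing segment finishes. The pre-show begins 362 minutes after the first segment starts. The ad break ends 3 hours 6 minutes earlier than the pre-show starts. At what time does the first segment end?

8:01 AM

The pre-show starts at 7:06 AM + 362 min = 1:08 PM.
The ad break ends at 1:08 PM − 186 min = 10:02 AM.
The closing segment ends at 10:02 AM − 30 min = 9:32 AM.
The post-show ends at 9:32 AM + 121 min = 11:33 AM.
The first segment ends at 11:33 AM − 212 min = 8:01 AM.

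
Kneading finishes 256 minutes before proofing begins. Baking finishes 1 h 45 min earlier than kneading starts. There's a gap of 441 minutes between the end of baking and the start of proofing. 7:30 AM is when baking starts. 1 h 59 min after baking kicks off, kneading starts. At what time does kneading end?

10:49 AM

Kneading starts at 7:30 AM + 119 min = 9:29 AM.
Baking ends at 9:29 AM − 105 min = 7:44 AM.
Proofing starts at 7:44 AM + 441 min = 3:05 PM.
Kneading ends at 3:05 PM − 256 min = 10:49 AM.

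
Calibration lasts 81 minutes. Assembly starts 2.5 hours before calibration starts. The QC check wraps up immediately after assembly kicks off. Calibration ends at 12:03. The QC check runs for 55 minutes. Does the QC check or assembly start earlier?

Calibration starts at 12:03 − 81 min = 10:42.
Assembly starts at 10:42 − 150 min = 08:12.
So the QC check ends at 08:12.
The QC check starts at 08:12 − 55 min = 07:17.
The QC check starts at 07:17 and assembly starts at 08:12, so the QC check is first.

the QC check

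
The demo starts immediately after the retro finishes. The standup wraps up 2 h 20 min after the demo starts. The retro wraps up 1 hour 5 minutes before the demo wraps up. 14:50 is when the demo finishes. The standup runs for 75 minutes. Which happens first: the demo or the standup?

The retro ends at 14:50 − 65 min = 13:45.
So the demo starts at 13:45.
The standup ends at 13:45 + 140 min = 16:05.
The standup starts at 16:05 − 75 min = 14:50.
The demo starts at 13:45 and the standup starts at 14:50, so the demo is first.

the demo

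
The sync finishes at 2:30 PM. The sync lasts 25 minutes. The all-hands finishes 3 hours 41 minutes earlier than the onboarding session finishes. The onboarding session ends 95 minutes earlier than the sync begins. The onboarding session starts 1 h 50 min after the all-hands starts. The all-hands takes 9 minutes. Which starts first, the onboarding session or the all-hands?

the all-hands

The sync starts at 2:30 PM − 25 min = 2:05 PM.
The onboarding session ends at 2:05 PM − 95 min = 12:30 PM.
The all-hands ends at 12:30 PM − 221 min = 8:49 AM.
The all-hands starts at 8:49 AM − 9 min = 8:40 AM.
The onboarding session starts at 8:40 AM + 110 min = 10:30 AM.
The onboarding session starts at 10:30 AM and the all-hands starts at 8:40 AM, so the all-hands is first.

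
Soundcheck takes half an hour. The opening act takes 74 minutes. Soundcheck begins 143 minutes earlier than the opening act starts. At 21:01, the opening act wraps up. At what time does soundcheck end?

The opening act starts at 21:01 − 74 min = 19:47.
Soundcheck starts at 19:47 − 143 min = 17:24.
Soundcheck ends at 17:24 + 30 min = 17:54.

17:54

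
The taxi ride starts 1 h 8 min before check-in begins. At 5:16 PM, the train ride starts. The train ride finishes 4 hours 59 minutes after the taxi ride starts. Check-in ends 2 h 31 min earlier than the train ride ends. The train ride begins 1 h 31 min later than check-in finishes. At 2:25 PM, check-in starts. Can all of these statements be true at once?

Yes

The taxi ride starts at 2:25 PM − 68 min = 1:17 PM.
The train ride ends at 1:17 PM + 299 min = 6:16 PM.
Check-in ends at 6:16 PM − 151 min = 3:45 PM.
The train ride starts at 3:45 PM + 91 min = 5:16 PM.
That matches the stated 5:16 PM, so the schedule is consistent.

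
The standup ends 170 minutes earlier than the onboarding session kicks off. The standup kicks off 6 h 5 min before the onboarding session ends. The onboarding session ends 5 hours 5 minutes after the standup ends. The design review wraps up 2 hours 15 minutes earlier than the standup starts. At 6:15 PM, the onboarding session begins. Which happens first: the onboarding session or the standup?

the standup

The standup ends at 6:15 PM − 170 min = 3:25 PM.
The onboarding session ends at 3:25 PM + 305 min = 8:30 PM.
The standup starts at 8:30 PM − 365 min = 2:25 PM.
The onboarding session starts at 6:15 PM and the standup starts at 2:25 PM, so the standup is first.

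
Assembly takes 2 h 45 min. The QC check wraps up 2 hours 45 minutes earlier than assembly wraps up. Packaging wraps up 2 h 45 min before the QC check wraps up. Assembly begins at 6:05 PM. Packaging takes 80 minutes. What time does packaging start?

2:00 PM

Assembly ends at 6:05 PM + 165 min = 8:50 PM.
The QC check ends at 8:50 PM − 165 min = 6:05 PM.
Packaging ends at 6:05 PM − 165 min = 3:20 PM.
Packaging starts at 3:20 PM − 80 min = 2:00 PM.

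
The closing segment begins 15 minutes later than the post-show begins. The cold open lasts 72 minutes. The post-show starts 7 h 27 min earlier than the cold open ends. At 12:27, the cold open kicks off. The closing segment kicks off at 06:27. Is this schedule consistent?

The cold open ends at 12:27 + 72 min = 13:39.
The post-show starts at 13:39 − 447 min = 06:12.
The closing segment starts at 06:12 + 15 min = 06:27.
That matches the stated 06:27, so the schedule is consistent.

Yes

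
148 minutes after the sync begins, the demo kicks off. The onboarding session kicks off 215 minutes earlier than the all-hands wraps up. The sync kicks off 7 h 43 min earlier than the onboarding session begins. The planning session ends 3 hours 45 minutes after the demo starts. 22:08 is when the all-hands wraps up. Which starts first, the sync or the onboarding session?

The onboarding session starts at 22:08 − 215 min = 18:33.
The sync starts at 18:33 − 463 min = 10:50.
The sync starts at 10:50 and the onboarding session starts at 18:33, so the sync is first.

the sync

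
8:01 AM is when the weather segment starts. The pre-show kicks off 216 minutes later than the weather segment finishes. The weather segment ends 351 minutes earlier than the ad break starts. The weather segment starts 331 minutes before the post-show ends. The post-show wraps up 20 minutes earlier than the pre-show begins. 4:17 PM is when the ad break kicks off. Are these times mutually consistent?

The weather segment ends at 4:17 PM − 351 min = 10:26 AM.
The pre-show starts at 10:26 AM + 216 min = 2:02 PM.
The post-show ends at 2:02 PM − 20 min = 1:42 PM.
The weather segment starts at 1:42 PM − 331 min = 8:11 AM.
But the weather segment is also said to start at 8:01 AM — a 10-minute conflict.

No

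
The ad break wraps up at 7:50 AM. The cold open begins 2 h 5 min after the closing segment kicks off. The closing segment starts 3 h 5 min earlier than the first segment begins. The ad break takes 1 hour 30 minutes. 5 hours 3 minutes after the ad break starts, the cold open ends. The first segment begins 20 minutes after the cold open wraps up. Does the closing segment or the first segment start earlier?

The ad break starts at 7:50 AM − 90 min = 6:20 AM.
The cold open ends at 6:20 AM + 303 min = 11:23 AM.
The first segment starts at 11:23 AM + 20 min = 11:43 AM.
The closing segment starts at 11:43 AM − 185 min = 8:38 AM.
The closing segment starts at 8:38 AM and the first segment starts at 11:43 AM, so the closing segment is first.

the closing segment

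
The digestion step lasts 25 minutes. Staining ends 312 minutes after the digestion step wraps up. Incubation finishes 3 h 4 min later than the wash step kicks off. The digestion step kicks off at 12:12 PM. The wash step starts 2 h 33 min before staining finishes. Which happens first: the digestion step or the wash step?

The digestion step ends at 12:12 PM + 25 min = 12:37 PM.
Staining ends at 12:37 PM + 312 min = 5:49 PM.
The wash step starts at 5:49 PM − 153 min = 3:16 PM.
The digestion step starts at 12:12 PM and the wash step starts at 3:16 PM, so the digestion step is first.

the digestion step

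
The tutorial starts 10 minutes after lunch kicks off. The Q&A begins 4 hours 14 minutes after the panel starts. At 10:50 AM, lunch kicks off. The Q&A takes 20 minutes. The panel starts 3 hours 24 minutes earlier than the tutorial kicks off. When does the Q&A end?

The tutorial starts at 10:50 AM + 10 min = 11:00 AM.
The panel starts at 11:00 AM − 204 min = 7:36 AM.
The Q&A starts at 7:36 AM + 254 min = 11:50 AM.
The Q&A ends at 11:50 AM + 20 min = 12:10 PM.

12:10 PM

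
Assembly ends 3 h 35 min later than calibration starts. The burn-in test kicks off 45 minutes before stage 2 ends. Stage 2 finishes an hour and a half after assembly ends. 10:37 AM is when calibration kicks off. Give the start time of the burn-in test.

2:57 PM

Assembly ends at 10:37 AM + 215 min = 2:12 PM.
Stage 2 ends at 2:12 PM + 90 min = 3:42 PM.
The burn-in test starts at 3:42 PM − 45 min = 2:57 PM.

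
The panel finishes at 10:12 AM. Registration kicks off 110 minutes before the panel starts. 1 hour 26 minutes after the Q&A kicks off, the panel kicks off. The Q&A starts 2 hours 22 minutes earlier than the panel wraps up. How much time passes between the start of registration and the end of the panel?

166 minutes

The Q&A starts at 10:12 AM − 142 min = 7:50 AM.
The panel starts at 7:50 AM + 86 min = 9:16 AM.
Registration starts at 9:16 AM − 110 min = 7:26 AM.
From 7:26 AM to 10:12 AM is 166 minutes.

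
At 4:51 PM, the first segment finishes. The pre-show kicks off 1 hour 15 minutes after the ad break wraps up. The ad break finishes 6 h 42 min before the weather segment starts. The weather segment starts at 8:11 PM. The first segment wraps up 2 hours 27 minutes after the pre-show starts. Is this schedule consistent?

No

The ad break ends at 8:11 PM − 402 min = 1:29 PM.
The pre-show starts at 1:29 PM + 75 min = 2:44 PM.
The first segment ends at 2:44 PM + 147 min = 5:11 PM.
But the first segment is also said to end at 4:51 PM — a 20-minute conflict.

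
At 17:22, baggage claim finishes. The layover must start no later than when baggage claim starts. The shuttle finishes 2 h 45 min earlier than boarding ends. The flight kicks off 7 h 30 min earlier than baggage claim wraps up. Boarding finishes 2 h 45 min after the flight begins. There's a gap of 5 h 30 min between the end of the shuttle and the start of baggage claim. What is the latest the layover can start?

15:22

The flight starts at 17:22 − 450 min = 09:52.
Boarding ends at 09:52 + 165 min = 12:37.
The shuttle ends at 12:37 − 165 min = 09:52.
Baggage claim starts at 09:52 + 330 min = 15:22.
The layover is bounded by baggage claim, so the latest it can start is 15:22.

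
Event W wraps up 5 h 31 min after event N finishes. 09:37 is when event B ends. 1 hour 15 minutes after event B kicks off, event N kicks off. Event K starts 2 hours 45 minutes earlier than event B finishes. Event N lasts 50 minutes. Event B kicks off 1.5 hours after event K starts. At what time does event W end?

15:58

Event K starts at 09:37 − 165 min = 06:52.
Event B starts at 06:52 + 90 min = 08:22.
Event N starts at 08:22 + 75 min = 09:37.
Event N ends at 09:37 + 50 min = 10:27.
Event W ends at 10:27 + 331 min = 15:58.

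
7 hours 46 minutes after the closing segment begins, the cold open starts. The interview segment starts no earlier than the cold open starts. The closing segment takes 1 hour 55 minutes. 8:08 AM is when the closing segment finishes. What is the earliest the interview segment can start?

The closing segment starts at 8:08 AM − 115 min = 6:13 AM.
The cold open starts at 6:13 AM + 466 min = 1:59 PM.
The interview segment is bounded by the cold open, so the earliest it can start is 1:59 PM.

1:59 PM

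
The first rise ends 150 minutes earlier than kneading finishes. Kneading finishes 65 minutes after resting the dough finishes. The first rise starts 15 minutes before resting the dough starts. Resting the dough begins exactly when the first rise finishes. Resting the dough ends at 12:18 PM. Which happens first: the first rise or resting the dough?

the first rise

Kneading ends at 12:18 PM + 65 min = 1:23 PM.
The first rise ends at 1:23 PM − 150 min = 10:53 AM.
So resting the dough starts at 10:53 AM.
The first rise starts at 10:53 AM − 15 min = 10:38 AM.
The first rise starts at 10:38 AM and resting the dough starts at 10:53 AM, so the first rise is first.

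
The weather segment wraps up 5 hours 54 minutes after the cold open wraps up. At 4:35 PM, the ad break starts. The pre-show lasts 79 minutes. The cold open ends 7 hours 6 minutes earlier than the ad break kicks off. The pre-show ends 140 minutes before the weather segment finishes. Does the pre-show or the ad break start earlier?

the pre-show

The cold open ends at 4:35 PM − 426 min = 9:29 AM.
The weather segment ends at 9:29 AM + 354 min = 3:23 PM.
The pre-show ends at 3:23 PM − 140 min = 1:03 PM.
The pre-show starts at 1:03 PM − 79 min = 11:44 AM.
The pre-show starts at 11:44 AM and the ad break starts at 4:35 PM, so the pre-show is first.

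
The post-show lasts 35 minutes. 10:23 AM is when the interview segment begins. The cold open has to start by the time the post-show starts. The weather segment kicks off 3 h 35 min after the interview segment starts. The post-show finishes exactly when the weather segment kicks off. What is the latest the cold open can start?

The weather segment starts at 10:23 AM + 215 min = 1:58 PM.
So the post-show ends at 1:58 PM.
The post-show starts at 1:58 PM − 35 min = 1:23 PM.
The cold open is bounded by the post-show, so the latest it can start is 1:23 PM.

1:23 PM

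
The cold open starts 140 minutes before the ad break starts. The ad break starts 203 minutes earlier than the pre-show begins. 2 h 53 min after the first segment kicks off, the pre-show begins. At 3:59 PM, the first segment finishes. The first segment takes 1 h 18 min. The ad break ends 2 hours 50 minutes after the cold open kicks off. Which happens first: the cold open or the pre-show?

The first segment starts at 3:59 PM − 78 min = 2:41 PM.
The pre-show starts at 2:41 PM + 173 min = 5:34 PM.
The ad break starts at 5:34 PM − 203 min = 2:11 PM.
The cold open starts at 2:11 PM − 140 min = 11:51 AM.
The cold open starts at 11:51 AM and the pre-show starts at 5:34 PM, so the cold open is first.

the cold open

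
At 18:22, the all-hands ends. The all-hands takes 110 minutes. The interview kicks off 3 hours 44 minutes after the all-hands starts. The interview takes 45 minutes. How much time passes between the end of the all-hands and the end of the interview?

159 minutes

The all-hands starts at 18:22 − 110 min = 16:32.
The interview starts at 16:32 + 224 min = 20:16.
The interview ends at 20:16 + 45 min = 21:01.
From 18:22 to 21:01 is 159 minutes.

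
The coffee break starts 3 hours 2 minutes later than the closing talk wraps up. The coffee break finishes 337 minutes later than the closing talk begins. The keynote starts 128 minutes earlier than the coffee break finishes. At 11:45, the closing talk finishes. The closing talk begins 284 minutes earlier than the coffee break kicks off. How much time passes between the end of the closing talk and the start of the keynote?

The coffee break starts at 11:45 + 182 min = 14:47.
The closing talk starts at 14:47 − 284 min = 10:03.
The coffee break ends at 10:03 + 337 min = 15:40.
The keynote starts at 15:40 − 128 min = 13:32.
From 11:45 to 13:32 is 1 h 47 min.

1 h 47 min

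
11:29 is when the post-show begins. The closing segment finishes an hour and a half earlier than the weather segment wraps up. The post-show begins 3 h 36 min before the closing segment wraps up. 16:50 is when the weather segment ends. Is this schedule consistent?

No

The closing segment ends at 16:50 − 90 min = 15:20.
The post-show starts at 15:20 − 216 min = 11:44.
But the post-show is also said to start at 11:29 — a 15-minute conflict.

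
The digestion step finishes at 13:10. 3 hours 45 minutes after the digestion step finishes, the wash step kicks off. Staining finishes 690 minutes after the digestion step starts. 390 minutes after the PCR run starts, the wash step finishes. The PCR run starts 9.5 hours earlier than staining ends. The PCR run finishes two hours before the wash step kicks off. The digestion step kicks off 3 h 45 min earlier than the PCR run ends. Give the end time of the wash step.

The wash step starts at 13:10 + 225 min = 16:55.
The PCR run ends at 16:55 − 120 min = 14:55.
The digestion step starts at 14:55 − 225 min = 11:10.
Staining ends at 11:10 + 690 min = 22:40.
The PCR run starts at 22:40 − 570 min = 13:10.
The wash step ends at 13:10 + 390 min = 19:40.

19:40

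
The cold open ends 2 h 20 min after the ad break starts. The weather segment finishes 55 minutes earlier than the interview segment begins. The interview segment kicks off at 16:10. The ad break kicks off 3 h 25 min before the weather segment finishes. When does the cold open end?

14:10

The weather segment ends at 16:10 − 55 min = 15:15.
The ad break starts at 15:15 − 205 min = 11:50.
The cold open ends at 11:50 + 140 min = 14:10.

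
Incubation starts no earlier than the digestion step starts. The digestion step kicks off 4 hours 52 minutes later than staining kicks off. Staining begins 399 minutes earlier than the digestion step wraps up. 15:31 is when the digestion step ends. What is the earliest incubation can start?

Staining starts at 15:31 − 399 min = 08:52.
The digestion step starts at 08:52 + 292 min = 13:44.
Incubation is bounded by the digestion step, so the earliest it can start is 13:44.

13:44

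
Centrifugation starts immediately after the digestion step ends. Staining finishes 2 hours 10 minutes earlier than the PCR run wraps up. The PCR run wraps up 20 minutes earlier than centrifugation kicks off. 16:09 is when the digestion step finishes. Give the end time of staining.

13:39

Centrifugation starts at 16:09.
The PCR run ends at 16:09 − 20 min = 15:49.
Staining ends at 15:49 − 130 min = 13:39.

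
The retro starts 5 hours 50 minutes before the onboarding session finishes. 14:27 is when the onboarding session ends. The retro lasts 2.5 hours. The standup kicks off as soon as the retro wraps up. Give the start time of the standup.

11:07

The retro starts at 14:27 − 350 min = 08:37.
The retro ends at 08:37 + 150 min = 11:07.
So the standup starts at 11:07.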